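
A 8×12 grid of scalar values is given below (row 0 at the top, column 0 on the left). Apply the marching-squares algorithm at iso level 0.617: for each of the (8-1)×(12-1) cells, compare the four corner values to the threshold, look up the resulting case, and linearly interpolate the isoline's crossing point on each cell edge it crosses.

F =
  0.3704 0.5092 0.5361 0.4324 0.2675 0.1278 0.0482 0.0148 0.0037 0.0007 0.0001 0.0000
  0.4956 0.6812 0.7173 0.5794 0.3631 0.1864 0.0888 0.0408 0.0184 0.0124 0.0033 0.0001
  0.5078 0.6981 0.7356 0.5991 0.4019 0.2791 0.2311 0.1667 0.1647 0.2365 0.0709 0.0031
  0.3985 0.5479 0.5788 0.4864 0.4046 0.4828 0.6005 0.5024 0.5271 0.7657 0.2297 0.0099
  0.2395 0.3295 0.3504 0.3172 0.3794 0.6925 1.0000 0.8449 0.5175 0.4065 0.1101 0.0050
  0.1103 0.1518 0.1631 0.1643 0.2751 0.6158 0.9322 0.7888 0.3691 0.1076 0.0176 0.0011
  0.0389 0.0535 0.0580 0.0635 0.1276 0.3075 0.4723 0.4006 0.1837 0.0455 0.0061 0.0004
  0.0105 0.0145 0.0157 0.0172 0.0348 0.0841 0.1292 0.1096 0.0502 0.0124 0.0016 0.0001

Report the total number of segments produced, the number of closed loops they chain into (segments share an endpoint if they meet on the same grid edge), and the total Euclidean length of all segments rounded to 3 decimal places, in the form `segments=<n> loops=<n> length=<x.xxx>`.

segments=22 loops=3 length=18.155

cell (0,0): code 0100 → (0.627,1.000)–(1.000,0.654)
cell (0,1): code 1100 → (0.446,2.000)–(0.627,1.000)
cell (0,2): code 1000 → (1.000,2.727)–(0.446,2.000)
cell (1,0): code 0110 → (1.000,0.654)–(2.000,0.574)
cell (1,2): code 1001 → (2.000,2.869)–(1.000,2.727)
cell (2,0): code 0010 → (2.000,0.574)–(2.540,1.000)
cell (2,1): code 0011 → (2.540,1.000)–(2.756,2.000)
cell (2,2): code 0001 → (2.756,2.000)–(2.000,2.869)
cell (2,8): code 0100 → (2.719,9.000)–(3.000,8.377)
cell (2,9): code 1000 → (3.000,9.277)–(2.719,9.000)
cell (3,4): code 0100 → (3.640,5.000)–(4.000,4.759)
cell (3,5): code 1100 → (3.041,6.000)–(3.640,5.000)
cell (3,6): code 1100 → (3.335,7.000)–(3.041,6.000)
cell (3,7): code 1000 → (4.000,7.696)–(3.335,7.000)
cell (3,8): code 0010 → (3.000,8.377)–(3.414,9.000)
cell (3,9): code 0001 → (3.414,9.000)–(3.000,9.277)
cell (4,4): code 0010 → (4.000,4.759)–(4.984,5.000)
cell (4,5): code 0111 → (4.984,5.000)–(5.000,5.004)
cell (4,7): code 1001 → (5.000,7.409)–(4.000,7.696)
cell (5,5): code 0010 → (5.000,5.004)–(5.685,6.000)
cell (5,6): code 0011 → (5.685,6.000)–(5.443,7.000)
cell (5,7): code 0001 → (5.443,7.000)–(5.000,7.409)
total: 22 segments, chained into 3 closed loop(s), length Σ = 18.155089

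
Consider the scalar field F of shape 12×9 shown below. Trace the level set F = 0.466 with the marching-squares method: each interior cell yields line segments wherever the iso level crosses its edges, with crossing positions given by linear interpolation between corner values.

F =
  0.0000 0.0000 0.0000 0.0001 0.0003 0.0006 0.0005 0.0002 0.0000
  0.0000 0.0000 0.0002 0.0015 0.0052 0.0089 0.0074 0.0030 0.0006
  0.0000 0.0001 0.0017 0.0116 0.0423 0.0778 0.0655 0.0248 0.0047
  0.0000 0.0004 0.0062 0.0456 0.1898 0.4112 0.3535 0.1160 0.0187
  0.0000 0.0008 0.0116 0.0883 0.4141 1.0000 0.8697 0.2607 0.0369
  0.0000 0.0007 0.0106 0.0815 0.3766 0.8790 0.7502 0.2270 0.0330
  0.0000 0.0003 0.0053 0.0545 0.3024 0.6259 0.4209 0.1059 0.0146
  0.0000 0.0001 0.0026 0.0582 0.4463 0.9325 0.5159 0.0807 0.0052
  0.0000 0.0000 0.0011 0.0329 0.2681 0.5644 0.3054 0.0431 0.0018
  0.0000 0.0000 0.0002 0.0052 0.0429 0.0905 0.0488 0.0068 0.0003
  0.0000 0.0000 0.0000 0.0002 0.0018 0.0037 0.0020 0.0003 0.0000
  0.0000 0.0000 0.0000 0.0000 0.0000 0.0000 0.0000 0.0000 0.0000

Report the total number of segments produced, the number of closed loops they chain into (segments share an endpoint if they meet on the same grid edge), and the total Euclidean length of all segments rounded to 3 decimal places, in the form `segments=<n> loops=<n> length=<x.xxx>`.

segments=16 loops=1 length=13.077

cell (3,4): code 0100 → (3.093,5.000)–(4.000,4.089)
cell (3,5): code 1100 → (3.218,6.000)–(3.093,5.000)
cell (3,6): code 1000 → (4.000,6.663)–(3.218,6.000)
cell (4,4): code 0110 → (4.000,4.089)–(5.000,4.178)
cell (4,6): code 1001 → (5.000,6.543)–(4.000,6.663)
cell (5,4): code 0110 → (5.000,4.178)–(6.000,4.506)
cell (5,5): code 1011 → (6.000,5.780)–(5.863,6.000)
cell (5,6): code 0001 → (5.863,6.000)–(5.000,6.543)
cell (6,4): code 0110 → (6.000,4.506)–(7.000,4.041)
cell (6,5): code 1101 → (6.475,6.000)–(6.000,5.780)
cell (6,6): code 1000 → (7.000,6.115)–(6.475,6.000)
cell (7,4): code 0110 → (7.000,4.041)–(8.000,4.668)
cell (7,5): code 1011 → (8.000,5.380)–(7.237,6.000)
cell (7,6): code 0001 → (7.237,6.000)–(7.000,6.115)
cell (8,4): code 0010 → (8.000,4.668)–(8.208,5.000)
cell (8,5): code 0001 → (8.208,5.000)–(8.000,5.380)
total: 16 segments, chained into 1 closed loop(s), length Σ = 13.076509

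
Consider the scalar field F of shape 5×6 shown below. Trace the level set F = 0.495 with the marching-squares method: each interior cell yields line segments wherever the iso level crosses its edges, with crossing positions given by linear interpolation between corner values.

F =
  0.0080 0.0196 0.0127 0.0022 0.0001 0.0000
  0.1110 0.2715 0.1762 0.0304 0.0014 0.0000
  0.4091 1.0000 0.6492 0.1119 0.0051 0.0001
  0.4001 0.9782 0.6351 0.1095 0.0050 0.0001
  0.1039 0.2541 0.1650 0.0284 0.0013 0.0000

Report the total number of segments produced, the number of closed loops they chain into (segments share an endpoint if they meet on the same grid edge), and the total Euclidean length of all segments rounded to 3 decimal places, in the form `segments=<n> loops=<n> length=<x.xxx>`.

segments=8 loops=1 length=7.136

cell (1,0): code 0100 → (1.307,1.000)–(2.000,0.145)
cell (1,1): code 1100 → (1.674,2.000)–(1.307,1.000)
cell (1,2): code 1000 → (2.000,2.287)–(1.674,2.000)
cell (2,0): code 0110 → (2.000,0.145)–(3.000,0.164)
cell (2,2): code 1001 → (3.000,2.267)–(2.000,2.287)
cell (3,0): code 0010 → (3.000,0.164)–(3.667,1.000)
cell (3,1): code 0011 → (3.667,1.000)–(3.298,2.000)
cell (3,2): code 0001 → (3.298,2.000)–(3.000,2.267)
total: 8 segments, chained into 1 closed loop(s), length Σ = 7.135814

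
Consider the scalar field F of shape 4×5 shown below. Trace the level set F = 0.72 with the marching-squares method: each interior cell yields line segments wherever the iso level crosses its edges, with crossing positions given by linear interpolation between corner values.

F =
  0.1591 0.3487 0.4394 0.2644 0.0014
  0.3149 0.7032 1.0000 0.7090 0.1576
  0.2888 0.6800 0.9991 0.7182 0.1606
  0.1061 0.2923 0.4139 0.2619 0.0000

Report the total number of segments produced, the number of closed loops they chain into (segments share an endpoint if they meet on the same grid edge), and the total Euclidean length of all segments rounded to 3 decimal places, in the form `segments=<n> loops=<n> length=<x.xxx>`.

cell (0,1): code 0100 → (0.501,2.000)–(1.000,1.057)
cell (0,2): code 1000 → (1.000,2.962)–(0.501,2.000)
cell (1,1): code 0110 → (1.000,1.057)–(2.000,1.125)
cell (1,2): code 1001 → (2.000,2.994)–(1.000,2.962)
cell (2,1): code 0010 → (2.000,1.125)–(2.477,2.000)
cell (2,2): code 0001 → (2.477,2.000)–(2.000,2.994)
total: 6 segments, chained into 1 closed loop(s), length Σ = 6.252775

segments=6 loops=1 length=6.253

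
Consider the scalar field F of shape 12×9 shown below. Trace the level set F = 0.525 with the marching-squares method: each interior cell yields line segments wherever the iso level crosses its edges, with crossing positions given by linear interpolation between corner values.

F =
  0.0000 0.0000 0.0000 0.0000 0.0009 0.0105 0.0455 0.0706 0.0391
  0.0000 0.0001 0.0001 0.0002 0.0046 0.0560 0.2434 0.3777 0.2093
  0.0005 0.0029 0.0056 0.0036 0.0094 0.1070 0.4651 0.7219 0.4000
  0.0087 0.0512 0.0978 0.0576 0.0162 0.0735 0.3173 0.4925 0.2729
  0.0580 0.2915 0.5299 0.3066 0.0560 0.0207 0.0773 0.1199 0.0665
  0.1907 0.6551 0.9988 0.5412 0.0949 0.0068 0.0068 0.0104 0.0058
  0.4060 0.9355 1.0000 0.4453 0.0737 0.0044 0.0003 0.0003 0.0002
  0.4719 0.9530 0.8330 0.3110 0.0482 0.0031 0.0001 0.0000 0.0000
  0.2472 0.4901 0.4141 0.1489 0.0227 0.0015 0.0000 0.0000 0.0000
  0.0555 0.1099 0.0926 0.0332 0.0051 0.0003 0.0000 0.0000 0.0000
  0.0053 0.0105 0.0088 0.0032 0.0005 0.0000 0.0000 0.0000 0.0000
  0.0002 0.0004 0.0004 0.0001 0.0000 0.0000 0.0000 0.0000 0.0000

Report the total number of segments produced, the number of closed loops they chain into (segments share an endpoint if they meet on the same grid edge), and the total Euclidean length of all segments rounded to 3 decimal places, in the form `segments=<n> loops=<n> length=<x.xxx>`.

cell (1,6): code 0100 → (1.428,7.000)–(2.000,6.233)
cell (1,7): code 1000 → (2.000,7.612)–(1.428,7.000)
cell (2,6): code 0010 → (2.000,6.233)–(2.858,7.000)
cell (2,7): code 0001 → (2.858,7.000)–(2.000,7.612)
cell (3,1): code 0100 → (3.989,2.000)–(4.000,1.979)
cell (3,2): code 1000 → (4.000,2.022)–(3.989,2.000)
cell (4,0): code 0100 → (4.642,1.000)–(5.000,0.720)
cell (4,1): code 1110 → (4.000,1.979)–(4.642,1.000)
cell (4,2): code 1101 → (4.931,3.000)–(4.000,2.022)
cell (4,3): code 1000 → (5.000,3.036)–(4.931,3.000)
cell (5,0): code 0110 → (5.000,0.720)–(6.000,0.225)
cell (5,2): code 1011 → (6.000,2.856)–(5.169,3.000)
cell (5,3): code 0001 → (5.169,3.000)–(5.000,3.036)
cell (6,0): code 0110 → (6.000,0.225)–(7.000,0.110)
cell (6,2): code 1001 → (7.000,2.590)–(6.000,2.856)
cell (7,0): code 0010 → (7.000,0.110)–(7.925,1.000)
cell (7,1): code 0011 → (7.925,1.000)–(7.735,2.000)
cell (7,2): code 0001 → (7.735,2.000)–(7.000,2.590)
total: 18 segments, chained into 2 closed loop(s), length Σ = 14.518139

segments=18 loops=2 length=14.518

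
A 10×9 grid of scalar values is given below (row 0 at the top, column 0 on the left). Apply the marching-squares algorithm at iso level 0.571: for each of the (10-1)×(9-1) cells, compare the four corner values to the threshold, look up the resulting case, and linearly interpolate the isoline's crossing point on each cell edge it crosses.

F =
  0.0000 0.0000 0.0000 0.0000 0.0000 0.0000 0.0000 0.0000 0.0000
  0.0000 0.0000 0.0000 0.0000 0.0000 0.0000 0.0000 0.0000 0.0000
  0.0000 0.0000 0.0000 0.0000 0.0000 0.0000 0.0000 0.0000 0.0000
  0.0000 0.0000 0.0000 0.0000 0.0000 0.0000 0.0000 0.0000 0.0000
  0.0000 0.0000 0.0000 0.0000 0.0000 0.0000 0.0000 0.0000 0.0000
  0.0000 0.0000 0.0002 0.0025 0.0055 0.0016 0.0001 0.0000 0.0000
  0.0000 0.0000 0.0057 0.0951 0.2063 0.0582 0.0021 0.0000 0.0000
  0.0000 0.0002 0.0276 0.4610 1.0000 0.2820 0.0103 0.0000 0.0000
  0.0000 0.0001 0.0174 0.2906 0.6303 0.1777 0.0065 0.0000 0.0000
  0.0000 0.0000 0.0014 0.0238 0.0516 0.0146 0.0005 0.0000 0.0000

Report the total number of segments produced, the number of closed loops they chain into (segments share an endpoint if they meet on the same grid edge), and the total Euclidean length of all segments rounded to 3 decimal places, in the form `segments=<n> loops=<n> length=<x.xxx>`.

segments=6 loops=1 length=4.417

cell (6,3): code 0100 → (6.459,4.000)–(7.000,3.204)
cell (6,4): code 1000 → (7.000,4.597)–(6.459,4.000)
cell (7,3): code 0110 → (7.000,3.204)–(8.000,3.825)
cell (7,4): code 1001 → (8.000,4.131)–(7.000,4.597)
cell (8,3): code 0010 → (8.000,3.825)–(8.102,4.000)
cell (8,4): code 0001 → (8.102,4.000)–(8.000,4.131)
total: 6 segments, chained into 1 closed loop(s), length Σ = 4.417312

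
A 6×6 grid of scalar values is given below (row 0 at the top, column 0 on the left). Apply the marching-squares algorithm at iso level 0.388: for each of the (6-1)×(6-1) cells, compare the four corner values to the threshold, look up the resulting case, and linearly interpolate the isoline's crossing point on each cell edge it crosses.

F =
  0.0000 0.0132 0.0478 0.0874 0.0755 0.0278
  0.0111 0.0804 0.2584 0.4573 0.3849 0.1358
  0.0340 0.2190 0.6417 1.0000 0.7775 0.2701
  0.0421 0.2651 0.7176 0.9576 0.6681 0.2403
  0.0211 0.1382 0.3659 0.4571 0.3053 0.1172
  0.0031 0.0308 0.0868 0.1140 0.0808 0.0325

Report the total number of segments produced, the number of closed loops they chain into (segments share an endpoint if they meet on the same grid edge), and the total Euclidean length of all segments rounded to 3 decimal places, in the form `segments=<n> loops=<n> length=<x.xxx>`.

segments=14 loops=1 length=10.633

cell (0,2): code 0100 → (0.813,3.000)–(1.000,2.652)
cell (0,3): code 1000 → (1.000,3.957)–(0.813,3.000)
cell (1,1): code 0100 → (1.338,2.000)–(2.000,1.400)
cell (1,2): code 1110 → (1.000,2.652)–(1.338,2.000)
cell (1,3): code 1101 → (1.008,4.000)–(1.000,3.957)
cell (1,4): code 1000 → (2.000,4.768)–(1.008,4.000)
cell (2,1): code 0110 → (2.000,1.400)–(3.000,1.272)
cell (2,4): code 1001 → (3.000,4.655)–(2.000,4.768)
cell (3,1): code 0010 → (3.000,1.272)–(3.937,2.000)
cell (3,2): code 0111 → (3.937,2.000)–(4.000,2.242)
cell (3,3): code 1011 → (4.000,3.455)–(3.772,4.000)
cell (3,4): code 0001 → (3.772,4.000)–(3.000,4.655)
cell (4,2): code 0010 → (4.000,2.242)–(4.201,3.000)
cell (4,3): code 0001 → (4.201,3.000)–(4.000,3.455)
total: 14 segments, chained into 1 closed loop(s), length Σ = 10.632895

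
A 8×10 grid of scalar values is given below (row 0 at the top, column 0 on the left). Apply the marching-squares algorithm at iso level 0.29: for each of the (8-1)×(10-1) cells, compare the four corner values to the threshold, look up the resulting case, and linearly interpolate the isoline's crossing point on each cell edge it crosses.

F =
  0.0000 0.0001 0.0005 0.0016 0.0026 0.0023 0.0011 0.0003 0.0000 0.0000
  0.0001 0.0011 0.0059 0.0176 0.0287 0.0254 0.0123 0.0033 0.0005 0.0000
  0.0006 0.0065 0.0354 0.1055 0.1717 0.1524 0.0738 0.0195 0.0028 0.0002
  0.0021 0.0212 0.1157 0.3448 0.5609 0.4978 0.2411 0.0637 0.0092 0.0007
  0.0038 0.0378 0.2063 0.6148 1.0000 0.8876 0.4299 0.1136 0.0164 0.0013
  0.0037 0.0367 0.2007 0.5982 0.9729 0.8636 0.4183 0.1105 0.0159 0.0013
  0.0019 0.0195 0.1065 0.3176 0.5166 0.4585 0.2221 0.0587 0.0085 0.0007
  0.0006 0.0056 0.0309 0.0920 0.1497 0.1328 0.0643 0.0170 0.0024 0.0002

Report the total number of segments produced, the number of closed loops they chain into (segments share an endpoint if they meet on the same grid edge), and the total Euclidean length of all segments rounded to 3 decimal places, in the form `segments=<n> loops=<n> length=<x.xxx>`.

segments=16 loops=1 length=13.373

cell (2,2): code 0100 → (2.771,3.000)–(3.000,2.761)
cell (2,3): code 1100 → (2.304,4.000)–(2.771,3.000)
cell (2,4): code 1100 → (2.398,5.000)–(2.304,4.000)
cell (2,5): code 1000 → (3.000,5.810)–(2.398,5.000)
cell (3,2): code 0110 → (3.000,2.761)–(4.000,2.205)
cell (3,5): code 1101 → (3.259,6.000)–(3.000,5.810)
cell (3,6): code 1000 → (4.000,6.442)–(3.259,6.000)
cell (4,2): code 0110 → (4.000,2.205)–(5.000,2.225)
cell (4,6): code 1001 → (5.000,6.417)–(4.000,6.442)
cell (5,2): code 0110 → (5.000,2.225)–(6.000,2.869)
cell (5,5): code 1011 → (6.000,5.713)–(5.654,6.000)
cell (5,6): code 0001 → (5.654,6.000)–(5.000,6.417)
cell (6,2): code 0010 → (6.000,2.869)–(6.122,3.000)
cell (6,3): code 0011 → (6.122,3.000)–(6.618,4.000)
cell (6,4): code 0011 → (6.618,4.000)–(6.517,5.000)
cell (6,5): code 0001 → (6.517,5.000)–(6.000,5.713)
total: 16 segments, chained into 1 closed loop(s), length Σ = 13.372695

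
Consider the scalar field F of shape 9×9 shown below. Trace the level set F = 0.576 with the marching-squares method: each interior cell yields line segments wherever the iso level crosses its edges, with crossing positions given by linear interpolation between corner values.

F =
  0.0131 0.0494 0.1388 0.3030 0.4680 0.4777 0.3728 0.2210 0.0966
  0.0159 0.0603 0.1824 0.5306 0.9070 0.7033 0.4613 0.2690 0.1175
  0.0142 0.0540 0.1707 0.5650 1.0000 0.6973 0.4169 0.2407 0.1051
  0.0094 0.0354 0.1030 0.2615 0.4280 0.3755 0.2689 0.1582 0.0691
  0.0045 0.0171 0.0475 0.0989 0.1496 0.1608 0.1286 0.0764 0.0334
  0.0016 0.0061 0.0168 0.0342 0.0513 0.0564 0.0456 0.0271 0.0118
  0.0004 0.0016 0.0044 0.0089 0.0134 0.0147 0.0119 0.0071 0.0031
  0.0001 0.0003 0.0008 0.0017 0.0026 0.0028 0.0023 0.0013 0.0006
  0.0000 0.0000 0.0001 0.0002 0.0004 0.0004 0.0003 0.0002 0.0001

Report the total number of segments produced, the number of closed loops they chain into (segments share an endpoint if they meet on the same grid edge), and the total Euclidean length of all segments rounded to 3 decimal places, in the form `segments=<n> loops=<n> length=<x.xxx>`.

segments=8 loops=1 length=7.819

cell (0,3): code 0100 → (0.246,4.000)–(1.000,3.121)
cell (0,4): code 1100 → (0.436,5.000)–(0.246,4.000)
cell (0,5): code 1000 → (1.000,5.526)–(0.436,5.000)
cell (1,3): code 0110 → (1.000,3.121)–(2.000,3.025)
cell (1,5): code 1001 → (2.000,5.433)–(1.000,5.526)
cell (2,3): code 0010 → (2.000,3.025)–(2.741,4.000)
cell (2,4): code 0011 → (2.741,4.000)–(2.377,5.000)
cell (2,5): code 0001 → (2.377,5.000)–(2.000,5.433)
total: 8 segments, chained into 1 closed loop(s), length Σ = 7.819159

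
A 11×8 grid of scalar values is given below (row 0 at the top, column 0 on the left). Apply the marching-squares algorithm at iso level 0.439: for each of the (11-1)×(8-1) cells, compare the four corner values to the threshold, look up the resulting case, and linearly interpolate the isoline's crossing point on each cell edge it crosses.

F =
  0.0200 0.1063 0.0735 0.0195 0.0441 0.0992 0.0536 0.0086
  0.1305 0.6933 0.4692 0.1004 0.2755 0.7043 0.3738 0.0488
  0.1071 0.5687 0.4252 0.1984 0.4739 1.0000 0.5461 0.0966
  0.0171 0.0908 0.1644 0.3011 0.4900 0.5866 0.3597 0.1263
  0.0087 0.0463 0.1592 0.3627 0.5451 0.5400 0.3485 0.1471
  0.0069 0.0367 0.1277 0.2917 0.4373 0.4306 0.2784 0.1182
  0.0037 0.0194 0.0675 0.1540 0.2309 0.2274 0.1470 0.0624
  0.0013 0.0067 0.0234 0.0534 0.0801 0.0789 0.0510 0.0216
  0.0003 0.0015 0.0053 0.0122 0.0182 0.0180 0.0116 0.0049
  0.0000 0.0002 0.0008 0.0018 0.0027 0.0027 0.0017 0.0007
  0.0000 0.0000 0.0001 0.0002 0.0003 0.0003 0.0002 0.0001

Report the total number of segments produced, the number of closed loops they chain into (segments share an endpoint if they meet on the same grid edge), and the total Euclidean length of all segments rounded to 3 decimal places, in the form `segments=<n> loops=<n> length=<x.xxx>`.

segments=22 loops=2 length=16.504

cell (0,0): code 0100 → (0.567,1.000)–(1.000,0.548)
cell (0,1): code 1100 → (0.924,2.000)–(0.567,1.000)
cell (0,2): code 1000 → (1.000,2.082)–(0.924,2.000)
cell (0,4): code 0100 → (0.562,5.000)–(1.000,4.381)
cell (0,5): code 1000 → (1.000,5.803)–(0.562,5.000)
cell (1,0): code 0110 → (1.000,0.548)–(2.000,0.719)
cell (1,1): code 1011 → (2.000,1.904)–(1.686,2.000)
cell (1,2): code 0001 → (1.686,2.000)–(1.000,2.082)
cell (1,3): code 0100 → (1.824,4.000)–(2.000,3.873)
cell (1,4): code 1110 → (1.000,4.381)–(1.824,4.000)
cell (1,5): code 1101 → (1.378,6.000)–(1.000,5.803)
cell (1,6): code 1000 → (2.000,6.238)–(1.378,6.000)
cell (2,0): code 0010 → (2.000,0.719)–(2.271,1.000)
cell (2,1): code 0001 → (2.271,1.000)–(2.000,1.904)
cell (2,3): code 0110 → (2.000,3.873)–(3.000,3.730)
cell (2,5): code 1011 → (3.000,5.651)–(2.575,6.000)
cell (2,6): code 0001 → (2.575,6.000)–(2.000,6.238)
cell (3,3): code 0110 → (3.000,3.730)–(4.000,3.418)
cell (3,5): code 1001 → (4.000,5.527)–(3.000,5.651)
cell (4,3): code 0010 → (4.000,3.418)–(4.984,4.000)
cell (4,4): code 0011 → (4.984,4.000)–(4.923,5.000)
cell (4,5): code 0001 → (4.923,5.000)–(4.000,5.527)
total: 22 segments, chained into 2 closed loop(s), length Σ = 16.504201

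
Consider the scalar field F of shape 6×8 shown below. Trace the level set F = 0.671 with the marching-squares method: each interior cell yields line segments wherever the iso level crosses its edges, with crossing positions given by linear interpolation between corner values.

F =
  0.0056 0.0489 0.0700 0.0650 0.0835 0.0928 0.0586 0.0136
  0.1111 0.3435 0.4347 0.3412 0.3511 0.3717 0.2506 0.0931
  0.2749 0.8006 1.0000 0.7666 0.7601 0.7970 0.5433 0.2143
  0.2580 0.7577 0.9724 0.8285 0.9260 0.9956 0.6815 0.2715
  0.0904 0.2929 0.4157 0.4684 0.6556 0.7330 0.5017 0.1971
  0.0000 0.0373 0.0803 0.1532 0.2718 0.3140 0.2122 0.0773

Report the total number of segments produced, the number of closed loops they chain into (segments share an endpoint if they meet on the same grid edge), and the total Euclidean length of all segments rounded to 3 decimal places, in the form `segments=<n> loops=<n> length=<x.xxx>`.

segments=18 loops=1 length=13.224

cell (1,0): code 0100 → (1.716,1.000)–(2.000,0.753)
cell (1,1): code 1100 → (1.418,2.000)–(1.716,1.000)
cell (1,2): code 1100 → (1.775,3.000)–(1.418,2.000)
cell (1,3): code 1100 → (1.782,4.000)–(1.775,3.000)
cell (1,4): code 1100 → (1.704,5.000)–(1.782,4.000)
cell (1,5): code 1000 → (2.000,5.497)–(1.704,5.000)
cell (2,0): code 0110 → (2.000,0.753)–(3.000,0.826)
cell (2,5): code 1101 → (2.924,6.000)–(2.000,5.497)
cell (2,6): code 1000 → (3.000,6.026)–(2.924,6.000)
cell (3,0): code 0010 → (3.000,0.826)–(3.187,1.000)
cell (3,1): code 0011 → (3.187,1.000)–(3.541,2.000)
cell (3,2): code 0011 → (3.541,2.000)–(3.437,3.000)
cell (3,3): code 0011 → (3.437,3.000)–(3.943,4.000)
cell (3,4): code 0111 → (3.943,4.000)–(4.000,4.199)
cell (3,5): code 1011 → (4.000,5.268)–(3.058,6.000)
cell (3,6): code 0001 → (3.058,6.000)–(3.000,6.026)
cell (4,4): code 0010 → (4.000,4.199)–(4.148,5.000)
cell (4,5): code 0001 → (4.148,5.000)–(4.000,5.268)
total: 18 segments, chained into 1 closed loop(s), length Σ = 13.223618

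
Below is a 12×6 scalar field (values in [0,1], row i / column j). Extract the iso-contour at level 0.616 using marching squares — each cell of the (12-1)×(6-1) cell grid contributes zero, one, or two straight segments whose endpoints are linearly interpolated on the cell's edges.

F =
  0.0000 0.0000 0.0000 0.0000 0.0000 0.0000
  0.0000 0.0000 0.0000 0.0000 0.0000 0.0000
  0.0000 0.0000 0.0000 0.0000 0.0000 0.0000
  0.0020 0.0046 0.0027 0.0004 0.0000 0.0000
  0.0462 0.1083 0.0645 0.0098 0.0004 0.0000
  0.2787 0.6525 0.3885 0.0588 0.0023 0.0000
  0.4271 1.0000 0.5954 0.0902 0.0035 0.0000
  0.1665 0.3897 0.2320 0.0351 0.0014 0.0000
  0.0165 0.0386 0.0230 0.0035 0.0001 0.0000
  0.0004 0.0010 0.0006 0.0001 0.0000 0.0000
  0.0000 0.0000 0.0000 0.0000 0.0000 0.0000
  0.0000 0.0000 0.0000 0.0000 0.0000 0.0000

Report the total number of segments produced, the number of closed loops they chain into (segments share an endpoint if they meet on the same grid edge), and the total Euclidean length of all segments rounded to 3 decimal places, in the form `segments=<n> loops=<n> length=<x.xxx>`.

segments=6 loops=1 length=4.770

cell (4,0): code 0100 → (4.933,1.000)–(5.000,0.902)
cell (4,1): code 1000 → (5.000,1.138)–(4.933,1.000)
cell (5,0): code 0110 → (5.000,0.902)–(6.000,0.330)
cell (5,1): code 1001 → (6.000,1.949)–(5.000,1.138)
cell (6,0): code 0010 → (6.000,0.330)–(6.629,1.000)
cell (6,1): code 0001 → (6.629,1.000)–(6.000,1.949)
total: 6 segments, chained into 1 closed loop(s), length Σ = 4.769925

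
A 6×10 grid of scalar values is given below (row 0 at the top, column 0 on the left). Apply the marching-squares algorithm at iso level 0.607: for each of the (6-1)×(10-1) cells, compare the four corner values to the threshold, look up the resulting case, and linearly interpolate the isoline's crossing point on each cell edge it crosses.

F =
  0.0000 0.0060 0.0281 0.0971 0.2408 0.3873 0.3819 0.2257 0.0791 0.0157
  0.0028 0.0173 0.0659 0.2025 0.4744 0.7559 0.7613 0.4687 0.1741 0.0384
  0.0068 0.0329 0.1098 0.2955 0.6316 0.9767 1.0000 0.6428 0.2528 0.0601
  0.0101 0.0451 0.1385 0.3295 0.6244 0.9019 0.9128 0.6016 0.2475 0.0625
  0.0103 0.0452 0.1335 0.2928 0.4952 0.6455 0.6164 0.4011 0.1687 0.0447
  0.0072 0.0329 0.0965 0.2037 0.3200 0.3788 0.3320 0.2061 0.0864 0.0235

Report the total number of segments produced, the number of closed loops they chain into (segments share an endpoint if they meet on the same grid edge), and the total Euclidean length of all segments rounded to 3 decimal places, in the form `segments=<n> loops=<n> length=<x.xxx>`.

segments=16 loops=1 length=10.641

cell (0,4): code 0100 → (0.596,5.000)–(1.000,4.471)
cell (0,5): code 1100 → (0.593,6.000)–(0.596,5.000)
cell (0,6): code 1000 → (1.000,6.527)–(0.593,6.000)
cell (1,3): code 0100 → (1.844,4.000)–(2.000,3.927)
cell (1,4): code 1110 → (1.000,4.471)–(1.844,4.000)
cell (1,6): code 1101 → (1.794,7.000)–(1.000,6.527)
cell (1,7): code 1000 → (2.000,7.092)–(1.794,7.000)
cell (2,3): code 0110 → (2.000,3.927)–(3.000,3.941)
cell (2,6): code 1011 → (3.000,6.983)–(2.869,7.000)
cell (2,7): code 0001 → (2.869,7.000)–(2.000,7.092)
cell (3,3): code 0010 → (3.000,3.941)–(3.135,4.000)
cell (3,4): code 0111 → (3.135,4.000)–(4.000,4.744)
cell (3,6): code 1001 → (4.000,6.044)–(3.000,6.983)
cell (4,4): code 0010 → (4.000,4.744)–(4.144,5.000)
cell (4,5): code 0011 → (4.144,5.000)–(4.033,6.000)
cell (4,6): code 0001 → (4.033,6.000)–(4.000,6.044)
total: 16 segments, chained into 1 closed loop(s), length Σ = 10.640866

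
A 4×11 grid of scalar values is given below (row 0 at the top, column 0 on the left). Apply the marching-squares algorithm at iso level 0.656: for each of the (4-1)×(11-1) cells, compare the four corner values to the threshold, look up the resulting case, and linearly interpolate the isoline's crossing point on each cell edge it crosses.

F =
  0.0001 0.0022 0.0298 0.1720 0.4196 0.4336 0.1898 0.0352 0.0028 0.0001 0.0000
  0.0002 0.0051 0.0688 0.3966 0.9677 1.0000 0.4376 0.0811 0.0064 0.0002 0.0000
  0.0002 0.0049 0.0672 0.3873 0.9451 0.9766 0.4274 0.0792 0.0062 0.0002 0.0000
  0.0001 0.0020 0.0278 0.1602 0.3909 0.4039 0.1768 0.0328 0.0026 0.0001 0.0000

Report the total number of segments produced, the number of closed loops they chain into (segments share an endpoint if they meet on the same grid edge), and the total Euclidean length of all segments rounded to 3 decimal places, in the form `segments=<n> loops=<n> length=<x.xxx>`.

segments=8 loops=1 length=7.197

cell (0,3): code 0100 → (0.431,4.000)–(1.000,3.454)
cell (0,4): code 1100 → (0.393,5.000)–(0.431,4.000)
cell (0,5): code 1000 → (1.000,5.612)–(0.393,5.000)
cell (1,3): code 0110 → (1.000,3.454)–(2.000,3.482)
cell (1,5): code 1001 → (2.000,5.584)–(1.000,5.612)
cell (2,3): code 0010 → (2.000,3.482)–(2.522,4.000)
cell (2,4): code 0011 → (2.522,4.000)–(2.560,5.000)
cell (2,5): code 0001 → (2.560,5.000)–(2.000,5.584)
total: 8 segments, chained into 1 closed loop(s), length Σ = 7.196590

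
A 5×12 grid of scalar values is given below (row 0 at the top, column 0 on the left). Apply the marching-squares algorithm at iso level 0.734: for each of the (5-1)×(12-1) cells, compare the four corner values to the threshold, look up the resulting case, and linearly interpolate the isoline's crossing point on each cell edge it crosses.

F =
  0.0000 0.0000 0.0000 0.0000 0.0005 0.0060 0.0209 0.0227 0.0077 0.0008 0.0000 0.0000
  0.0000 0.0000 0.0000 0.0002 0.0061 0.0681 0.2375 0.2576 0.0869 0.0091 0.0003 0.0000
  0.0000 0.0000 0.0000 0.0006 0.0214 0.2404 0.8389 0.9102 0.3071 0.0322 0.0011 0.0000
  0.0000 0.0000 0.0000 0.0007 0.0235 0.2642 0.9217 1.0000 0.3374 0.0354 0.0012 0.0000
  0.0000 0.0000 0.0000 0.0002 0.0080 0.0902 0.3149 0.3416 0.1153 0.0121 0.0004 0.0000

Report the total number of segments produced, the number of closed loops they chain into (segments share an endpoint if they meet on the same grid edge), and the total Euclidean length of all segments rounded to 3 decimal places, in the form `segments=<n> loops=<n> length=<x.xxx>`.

segments=8 loops=1 length=5.657

cell (1,5): code 0100 → (1.826,6.000)–(2.000,5.825)
cell (1,6): code 1100 → (1.730,7.000)–(1.826,6.000)
cell (1,7): code 1000 → (2.000,7.292)–(1.730,7.000)
cell (2,5): code 0110 → (2.000,5.825)–(3.000,5.715)
cell (2,7): code 1001 → (3.000,7.401)–(2.000,7.292)
cell (3,5): code 0010 → (3.000,5.715)–(3.309,6.000)
cell (3,6): code 0011 → (3.309,6.000)–(3.404,7.000)
cell (3,7): code 0001 → (3.404,7.000)–(3.000,7.401)
total: 8 segments, chained into 1 closed loop(s), length Σ = 5.656599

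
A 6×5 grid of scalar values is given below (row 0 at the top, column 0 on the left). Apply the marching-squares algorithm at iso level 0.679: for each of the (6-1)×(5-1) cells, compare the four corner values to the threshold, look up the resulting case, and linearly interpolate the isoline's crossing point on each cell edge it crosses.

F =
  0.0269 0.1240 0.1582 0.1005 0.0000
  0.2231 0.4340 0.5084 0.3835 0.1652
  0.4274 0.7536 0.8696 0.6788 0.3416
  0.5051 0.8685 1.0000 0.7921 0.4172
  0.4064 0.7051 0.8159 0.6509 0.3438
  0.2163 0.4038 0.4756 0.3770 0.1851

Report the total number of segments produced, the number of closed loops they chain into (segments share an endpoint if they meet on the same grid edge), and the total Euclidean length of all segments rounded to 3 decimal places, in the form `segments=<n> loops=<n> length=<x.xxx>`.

segments=12 loops=1 length=8.888

cell (1,0): code 0100 → (1.767,1.000)–(2.000,0.771)
cell (1,1): code 1100 → (1.472,2.000)–(1.767,1.000)
cell (1,2): code 1000 → (2.000,2.999)–(1.472,2.000)
cell (2,0): code 0110 → (2.000,0.771)–(3.000,0.479)
cell (2,2): code 1101 → (2.002,3.000)–(2.000,2.999)
cell (2,3): code 1000 → (3.000,3.302)–(2.002,3.000)
cell (3,0): code 0110 → (3.000,0.479)–(4.000,0.913)
cell (3,2): code 1011 → (4.000,2.830)–(3.801,3.000)
cell (3,3): code 0001 → (3.801,3.000)–(3.000,3.302)
cell (4,0): code 0010 → (4.000,0.913)–(4.087,1.000)
cell (4,1): code 0011 → (4.087,1.000)–(4.402,2.000)
cell (4,2): code 0001 → (4.402,2.000)–(4.000,2.830)
total: 12 segments, chained into 1 closed loop(s), length Σ = 8.887554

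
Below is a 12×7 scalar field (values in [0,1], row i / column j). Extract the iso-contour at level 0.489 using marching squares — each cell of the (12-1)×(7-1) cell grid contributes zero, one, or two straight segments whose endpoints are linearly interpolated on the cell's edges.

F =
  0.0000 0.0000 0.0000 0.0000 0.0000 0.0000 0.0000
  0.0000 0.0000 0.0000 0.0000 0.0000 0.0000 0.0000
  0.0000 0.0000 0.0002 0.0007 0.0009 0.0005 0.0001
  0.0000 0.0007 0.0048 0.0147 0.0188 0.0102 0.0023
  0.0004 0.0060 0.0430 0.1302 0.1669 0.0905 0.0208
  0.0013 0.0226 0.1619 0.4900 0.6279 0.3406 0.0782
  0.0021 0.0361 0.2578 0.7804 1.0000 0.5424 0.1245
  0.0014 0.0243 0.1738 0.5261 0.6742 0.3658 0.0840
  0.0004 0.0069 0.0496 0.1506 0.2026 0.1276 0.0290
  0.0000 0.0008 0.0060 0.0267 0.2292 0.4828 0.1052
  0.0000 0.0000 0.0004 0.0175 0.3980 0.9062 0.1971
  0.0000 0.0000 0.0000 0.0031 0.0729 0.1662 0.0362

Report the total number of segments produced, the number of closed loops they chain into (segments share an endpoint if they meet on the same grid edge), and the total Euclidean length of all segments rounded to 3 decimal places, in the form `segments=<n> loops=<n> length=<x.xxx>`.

cell (4,2): code 0100 → (4.997,3.000)–(5.000,2.997)
cell (4,3): code 1100 → (4.699,4.000)–(4.997,3.000)
cell (4,4): code 1000 → (5.000,4.483)–(4.699,4.000)
cell (5,2): code 0110 → (5.000,2.997)–(6.000,2.442)
cell (5,4): code 1101 → (5.735,5.000)–(5.000,4.483)
cell (5,5): code 1000 → (6.000,5.128)–(5.735,5.000)
cell (6,2): code 0110 → (6.000,2.442)–(7.000,2.895)
cell (6,4): code 1011 → (7.000,4.601)–(6.302,5.000)
cell (6,5): code 0001 → (6.302,5.000)–(6.000,5.128)
cell (7,2): code 0010 → (7.000,2.895)–(7.099,3.000)
cell (7,3): code 0011 → (7.099,3.000)–(7.393,4.000)
cell (7,4): code 0001 → (7.393,4.000)–(7.000,4.601)
cell (9,4): code 0100 → (9.015,5.000)–(10.000,4.179)
cell (9,5): code 1000 → (10.000,5.588)–(9.015,5.000)
cell (10,4): code 0010 → (10.000,4.179)–(10.564,5.000)
cell (10,5): code 0001 → (10.564,5.000)–(10.000,5.588)
total: 16 segments, chained into 2 closed loop(s), length Σ = 12.328228

segments=16 loops=2 length=12.328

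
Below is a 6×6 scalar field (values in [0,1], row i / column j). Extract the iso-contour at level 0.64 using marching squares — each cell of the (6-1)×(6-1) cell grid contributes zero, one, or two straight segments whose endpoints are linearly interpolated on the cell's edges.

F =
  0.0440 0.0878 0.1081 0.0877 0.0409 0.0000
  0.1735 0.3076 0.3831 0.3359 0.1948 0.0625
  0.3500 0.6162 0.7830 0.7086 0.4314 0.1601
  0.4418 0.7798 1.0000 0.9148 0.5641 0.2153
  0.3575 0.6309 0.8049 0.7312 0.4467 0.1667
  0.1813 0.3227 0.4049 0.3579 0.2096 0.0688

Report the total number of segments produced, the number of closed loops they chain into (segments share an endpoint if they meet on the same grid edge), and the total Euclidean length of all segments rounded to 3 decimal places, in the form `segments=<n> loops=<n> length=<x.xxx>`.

segments=12 loops=1 length=9.199

cell (1,1): code 0100 → (1.642,2.000)–(2.000,1.143)
cell (1,2): code 1100 → (1.816,3.000)–(1.642,2.000)
cell (1,3): code 1000 → (2.000,3.247)–(1.816,3.000)
cell (2,0): code 0100 → (2.145,1.000)–(3.000,0.586)
cell (2,1): code 1110 → (2.000,1.143)–(2.145,1.000)
cell (2,3): code 1001 → (3.000,3.784)–(2.000,3.247)
cell (3,0): code 0010 → (3.000,0.586)–(3.939,1.000)
cell (3,1): code 0111 → (3.939,1.000)–(4.000,1.052)
cell (3,3): code 1001 → (4.000,3.321)–(3.000,3.784)
cell (4,1): code 0010 → (4.000,1.052)–(4.412,2.000)
cell (4,2): code 0011 → (4.412,2.000)–(4.244,3.000)
cell (4,3): code 0001 → (4.244,3.000)–(4.000,3.321)
total: 12 segments, chained into 1 closed loop(s), length Σ = 9.198947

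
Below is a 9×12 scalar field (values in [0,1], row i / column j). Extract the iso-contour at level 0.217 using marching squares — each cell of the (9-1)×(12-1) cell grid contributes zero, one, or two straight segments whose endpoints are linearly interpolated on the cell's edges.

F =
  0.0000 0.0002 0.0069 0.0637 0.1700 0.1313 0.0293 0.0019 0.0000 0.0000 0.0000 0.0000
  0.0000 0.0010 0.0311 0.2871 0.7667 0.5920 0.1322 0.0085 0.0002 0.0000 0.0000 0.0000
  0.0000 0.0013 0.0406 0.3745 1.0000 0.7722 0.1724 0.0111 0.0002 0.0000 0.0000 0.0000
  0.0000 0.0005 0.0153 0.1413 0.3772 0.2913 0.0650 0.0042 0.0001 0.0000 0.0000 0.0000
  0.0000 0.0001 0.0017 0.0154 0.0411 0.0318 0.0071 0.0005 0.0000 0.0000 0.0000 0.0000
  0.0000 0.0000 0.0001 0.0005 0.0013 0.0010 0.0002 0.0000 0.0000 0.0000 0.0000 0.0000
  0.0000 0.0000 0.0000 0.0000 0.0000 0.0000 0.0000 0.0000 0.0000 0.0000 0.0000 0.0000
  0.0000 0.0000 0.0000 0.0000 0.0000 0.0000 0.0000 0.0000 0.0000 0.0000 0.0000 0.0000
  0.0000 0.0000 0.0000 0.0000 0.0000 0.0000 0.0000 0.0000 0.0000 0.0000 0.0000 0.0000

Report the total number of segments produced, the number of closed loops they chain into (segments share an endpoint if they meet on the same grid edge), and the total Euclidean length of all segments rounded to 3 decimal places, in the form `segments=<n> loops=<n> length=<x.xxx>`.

segments=12 loops=1 length=10.498

cell (0,2): code 0100 → (0.686,3.000)–(1.000,2.726)
cell (0,3): code 1100 → (0.079,4.000)–(0.686,3.000)
cell (0,4): code 1100 → (0.186,5.000)–(0.079,4.000)
cell (0,5): code 1000 → (1.000,5.816)–(0.186,5.000)
cell (1,2): code 0110 → (1.000,2.726)–(2.000,2.528)
cell (1,5): code 1001 → (2.000,5.926)–(1.000,5.816)
cell (2,2): code 0010 → (2.000,2.528)–(2.675,3.000)
cell (2,3): code 0111 → (2.675,3.000)–(3.000,3.321)
cell (2,5): code 1001 → (3.000,5.328)–(2.000,5.926)
cell (3,3): code 0010 → (3.000,3.321)–(3.477,4.000)
cell (3,4): code 0011 → (3.477,4.000)–(3.286,5.000)
cell (3,5): code 0001 → (3.286,5.000)–(3.000,5.328)
total: 12 segments, chained into 1 closed loop(s), length Σ = 10.498264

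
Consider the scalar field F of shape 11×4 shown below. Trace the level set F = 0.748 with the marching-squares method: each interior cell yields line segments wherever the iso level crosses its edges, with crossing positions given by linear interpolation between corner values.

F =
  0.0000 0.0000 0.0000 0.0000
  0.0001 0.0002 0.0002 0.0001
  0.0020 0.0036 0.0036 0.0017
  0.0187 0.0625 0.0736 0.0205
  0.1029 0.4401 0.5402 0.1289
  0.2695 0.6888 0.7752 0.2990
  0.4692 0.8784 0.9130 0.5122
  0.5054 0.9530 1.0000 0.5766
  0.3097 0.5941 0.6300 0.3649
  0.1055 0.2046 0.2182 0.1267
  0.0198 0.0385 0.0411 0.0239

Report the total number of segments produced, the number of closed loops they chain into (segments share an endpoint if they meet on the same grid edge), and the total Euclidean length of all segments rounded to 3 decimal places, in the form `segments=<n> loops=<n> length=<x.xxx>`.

segments=10 loops=1 length=7.705

cell (4,1): code 0100 → (4.884,2.000)–(5.000,1.685)
cell (4,2): code 1000 → (5.000,2.057)–(4.884,2.000)
cell (5,0): code 0100 → (5.312,1.000)–(6.000,0.681)
cell (5,1): code 1110 → (5.000,1.685)–(5.312,1.000)
cell (5,2): code 1001 → (6.000,2.412)–(5.000,2.057)
cell (6,0): code 0110 → (6.000,0.681)–(7.000,0.542)
cell (6,2): code 1001 → (7.000,2.595)–(6.000,2.412)
cell (7,0): code 0010 → (7.000,0.542)–(7.571,1.000)
cell (7,1): code 0011 → (7.571,1.000)–(7.681,2.000)
cell (7,2): code 0001 → (7.681,2.000)–(7.000,2.595)
total: 10 segments, chained into 1 closed loop(s), length Σ = 7.705470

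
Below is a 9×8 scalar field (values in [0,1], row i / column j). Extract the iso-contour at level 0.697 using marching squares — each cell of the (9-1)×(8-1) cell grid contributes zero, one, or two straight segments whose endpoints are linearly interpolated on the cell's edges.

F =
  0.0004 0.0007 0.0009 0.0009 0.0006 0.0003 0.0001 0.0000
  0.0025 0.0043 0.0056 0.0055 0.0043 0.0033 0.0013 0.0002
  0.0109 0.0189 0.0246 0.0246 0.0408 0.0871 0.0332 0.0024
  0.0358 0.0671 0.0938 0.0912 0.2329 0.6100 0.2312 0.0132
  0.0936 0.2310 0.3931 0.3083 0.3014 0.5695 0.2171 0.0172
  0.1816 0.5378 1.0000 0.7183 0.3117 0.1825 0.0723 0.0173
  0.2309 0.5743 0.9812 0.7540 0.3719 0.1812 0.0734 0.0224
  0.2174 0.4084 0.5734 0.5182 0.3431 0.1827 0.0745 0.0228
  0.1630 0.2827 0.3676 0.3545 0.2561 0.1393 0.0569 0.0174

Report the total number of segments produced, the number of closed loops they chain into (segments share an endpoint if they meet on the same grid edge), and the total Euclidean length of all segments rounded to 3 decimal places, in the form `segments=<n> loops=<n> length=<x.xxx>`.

segments=8 loops=1 length=6.368

cell (4,1): code 0100 → (4.501,2.000)–(5.000,1.344)
cell (4,2): code 1100 → (4.948,3.000)–(4.501,2.000)
cell (4,3): code 1000 → (5.000,3.052)–(4.948,3.000)
cell (5,1): code 0110 → (5.000,1.344)–(6.000,1.302)
cell (5,3): code 1001 → (6.000,3.149)–(5.000,3.052)
cell (6,1): code 0010 → (6.000,1.302)–(6.697,2.000)
cell (6,2): code 0011 → (6.697,2.000)–(6.242,3.000)
cell (6,3): code 0001 → (6.242,3.000)–(6.000,3.149)
total: 8 segments, chained into 1 closed loop(s), length Σ = 6.368326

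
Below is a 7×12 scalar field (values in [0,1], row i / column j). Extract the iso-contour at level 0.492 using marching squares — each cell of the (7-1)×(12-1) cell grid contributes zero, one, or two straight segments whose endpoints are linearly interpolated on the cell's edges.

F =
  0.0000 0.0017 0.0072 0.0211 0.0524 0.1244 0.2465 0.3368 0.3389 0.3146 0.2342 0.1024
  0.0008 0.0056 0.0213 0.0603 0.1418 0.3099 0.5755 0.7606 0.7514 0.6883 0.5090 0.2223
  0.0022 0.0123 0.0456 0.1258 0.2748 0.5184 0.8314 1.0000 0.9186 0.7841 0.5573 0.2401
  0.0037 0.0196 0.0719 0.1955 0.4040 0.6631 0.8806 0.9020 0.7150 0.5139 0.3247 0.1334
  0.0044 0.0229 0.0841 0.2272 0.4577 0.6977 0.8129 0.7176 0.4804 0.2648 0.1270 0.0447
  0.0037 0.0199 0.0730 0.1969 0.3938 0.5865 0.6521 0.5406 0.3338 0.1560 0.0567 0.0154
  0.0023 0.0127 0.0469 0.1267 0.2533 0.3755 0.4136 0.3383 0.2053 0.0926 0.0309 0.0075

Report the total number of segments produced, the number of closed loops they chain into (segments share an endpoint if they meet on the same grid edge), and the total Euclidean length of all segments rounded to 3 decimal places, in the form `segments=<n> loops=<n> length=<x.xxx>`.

cell (0,5): code 0100 → (0.746,6.000)–(1.000,5.686)
cell (0,6): code 1100 → (0.366,7.000)–(0.746,6.000)
cell (0,7): code 1100 → (0.371,8.000)–(0.366,7.000)
cell (0,8): code 1100 → (0.475,9.000)–(0.371,8.000)
cell (0,9): code 1100 → (0.938,10.000)–(0.475,9.000)
cell (0,10): code 1000 → (1.000,10.059)–(0.938,10.000)
cell (1,4): code 0100 → (1.873,5.000)–(2.000,4.892)
cell (1,5): code 1110 → (1.000,5.686)–(1.873,5.000)
cell (1,10): code 1001 → (2.000,10.206)–(1.000,10.059)
cell (2,4): code 0110 → (2.000,4.892)–(3.000,4.340)
cell (2,9): code 1011 → (3.000,9.116)–(2.281,10.000)
cell (2,10): code 0001 → (2.281,10.000)–(2.000,10.206)
cell (3,4): code 0110 → (3.000,4.340)–(4.000,4.143)
cell (3,7): code 1011 → (4.000,7.951)–(3.951,8.000)
cell (3,8): code 0011 → (3.951,8.000)–(3.088,9.000)
cell (3,9): code 0001 → (3.088,9.000)–(3.000,9.116)
cell (4,4): code 0110 → (4.000,4.143)–(5.000,4.510)
cell (4,7): code 1001 → (5.000,7.235)–(4.000,7.951)
cell (5,4): code 0010 → (5.000,4.510)–(5.448,5.000)
cell (5,5): code 0011 → (5.448,5.000)–(5.671,6.000)
cell (5,6): code 0011 → (5.671,6.000)–(5.240,7.000)
cell (5,7): code 0001 → (5.240,7.000)–(5.000,7.235)
total: 22 segments, chained into 1 closed loop(s), length Σ = 17.548500

segments=22 loops=1 length=17.549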